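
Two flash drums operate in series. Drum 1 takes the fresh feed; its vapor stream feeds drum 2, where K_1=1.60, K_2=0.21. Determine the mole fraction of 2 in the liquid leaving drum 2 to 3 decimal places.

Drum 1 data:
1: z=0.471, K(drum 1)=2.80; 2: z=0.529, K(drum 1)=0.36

Drum 1:
Iterate (Newton) starting at ψ₁ = 0.5:
  ψ₁ = 0.500: g = -0.0517, g' = -0.891 → ψ₁ = 0.442
Converged at ψ₁ = 0.442.
Drum-1 compositions:
  1: x = 0.262, y = 0.734
  2: x = 0.738, y = 0.266
Drum-2 feed = drum-1 vapor: z₂ = (0.7344, 0.2656).
Drum 2:
Let ψ₂ = V/F and solve Σ zᵢ(Kᵢ−1)/(1+ψ₂(Kᵢ−1)) = 0.
g(0) = ΣzᵢKᵢ − 1 = 0.231 and g(1) = 1 − Σzᵢ/Kᵢ = -0.724, so a root lies in (0, 1).
Binary case is linear: z₁(K₁−1)(1+ψ₂(K₂−1)) + z₂(K₂−1)(1+ψ₂(K₁−1)) = 0
⇒ ψ₂ = [z₁(K₁−1)+z₂(K₂−1)] / [−(K₁−1)(K₂−1)] = 0.2309/0.4740 = 0.487
  1: x = 0.568, y = 0.909
  2: x = 0.432, y = 0.091

x_2 (drum 2) = 0.432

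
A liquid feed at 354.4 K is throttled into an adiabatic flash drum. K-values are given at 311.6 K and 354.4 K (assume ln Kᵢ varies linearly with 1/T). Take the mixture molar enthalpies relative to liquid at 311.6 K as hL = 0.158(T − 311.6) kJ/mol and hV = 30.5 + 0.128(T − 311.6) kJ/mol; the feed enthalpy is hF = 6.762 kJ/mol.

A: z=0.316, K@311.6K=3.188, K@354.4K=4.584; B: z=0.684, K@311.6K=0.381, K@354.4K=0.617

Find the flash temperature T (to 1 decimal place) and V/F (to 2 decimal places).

T = 313.4 K, V/F = 0.21

Adiabatic flash: solve Rachford–Rice at each trial T, then check hF = ψ·hV(T) + (1−ψ)·hL(T).
  T = 311.6 K: K = (3.188, 0.381), RR gives ψ = 0.198, H_out = 6.036 kJ/mol
  T = 354.4 K: K = (4.584, 0.617), RR gives ψ = 0.634, H_out = 25.292 kJ/mol
  T = 333.0 K: K = (3.868, 0.492), RR gives ψ = 0.384, H_out = 14.848 kJ/mol
  T = 322.3 K: K = (3.523, 0.435), RR gives ψ = 0.288, H_out = 10.386 kJ/mol
  T = 317.0 K: K = (3.356, 0.408), RR gives ψ = 0.243, H_out = 8.232 kJ/mol
  T = 314.3 K: K = (3.271, 0.394), RR gives ψ = 0.221, H_out = 7.136 kJ/mol
  T = 313.0 K: K = (3.231, 0.388), RR gives ψ = 0.210, H_out = 6.607 kJ/mol
Linear interpolation between T = 313.0 (H_out = 6.607) and T = 314.3 (H_out = 7.136) on hF = 6.762 gives T ≈ 313.4 K, at which ψ = 0.21.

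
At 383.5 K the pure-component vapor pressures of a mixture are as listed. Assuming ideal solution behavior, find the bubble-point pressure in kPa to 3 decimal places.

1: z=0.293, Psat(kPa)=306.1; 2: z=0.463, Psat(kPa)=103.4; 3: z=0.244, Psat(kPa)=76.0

At the bubble point ψ → 0, so ΣzᵢKᵢ = 1 with Kᵢ = Pᵢˢᵃᵗ/P ⇒ P = ΣzᵢPᵢˢᵃᵗ.
P = 0.293·306.1 + 0.463·103.4 + 0.244·76.0 = 156.106 kPa

Pbub = 156.106 kPa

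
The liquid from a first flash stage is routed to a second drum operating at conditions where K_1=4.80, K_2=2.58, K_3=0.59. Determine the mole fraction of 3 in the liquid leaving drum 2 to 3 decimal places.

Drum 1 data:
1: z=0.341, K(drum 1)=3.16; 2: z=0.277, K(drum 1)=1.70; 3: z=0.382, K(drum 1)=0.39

x_3 (drum 2) = 0.847

Drum 1:
Rachford–Rice: g(ψ₁) = Σ zᵢ(Kᵢ−1)/(1+ψ₁(Kᵢ−1)) = 0.
g(0) = ΣzᵢKᵢ − 1 = 0.697 and g(1) = 1 − Σzᵢ/Kᵢ = -0.250, so a root lies in (0, 1).
Newton iteration, ψ₁⁰ = 0.32:
  ψ₁ = 0.320: g = 0.3044, g' = -0.866 → ψ₁ = 0.671
  ψ₁ = 0.671: g = 0.0379, g' = -0.736 → ψ₁ = 0.723
  ψ₁ = 0.723: g = -0.0005, g' = -0.757 → ψ₁ = 0.722
Converged at ψ₁ = 0.722.
Drum-1 compositions:
  1: x = 0.133, y = 0.421
  2: x = 0.184, y = 0.313
  3: x = 0.683, y = 0.266
Drum-2 feed = drum-1 liquid: z₂ = (0.1332, 0.1840, 0.6828).
Drum 2:
Material balance + equilibrium reduce to Σ zᵢ(Kᵢ−1)/(1+ψ₂(Kᵢ−1)) = 0.
Check two-phase: ΣzᵢKᵢ = 1.517 > 1 and Σzᵢ/Kᵢ = 1.256 > 1, so g(0) = 0.517 > 0 and g(1) = -0.256 < 0.
Iterate (Newton) starting at ψ₂ = 0.42:
  ψ₂ = 0.420: g = 0.0315, g' = -0.619 → ψ₂ = 0.471
  ψ₂ = 0.471: g = 0.0012, g' = -0.574 → ψ₂ = 0.473
Converged at ψ₂ = 0.473.
  1: x = 0.048, y = 0.229
  2: x = 0.105, y = 0.272
  3: x = 0.847, y = 0.500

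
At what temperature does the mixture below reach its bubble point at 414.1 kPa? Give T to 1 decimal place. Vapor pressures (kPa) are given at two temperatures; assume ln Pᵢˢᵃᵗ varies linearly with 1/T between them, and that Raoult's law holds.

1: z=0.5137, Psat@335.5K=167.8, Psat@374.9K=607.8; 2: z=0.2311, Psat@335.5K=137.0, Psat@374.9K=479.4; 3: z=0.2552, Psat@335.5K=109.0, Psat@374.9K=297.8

Bubble-point temperature: ΣzᵢPᵢˢᵃᵗ(T) = P. Interpolate ln Pᵢˢᵃᵗ = aᵢ + bᵢ/T.
  T = 335.5 K: ΣzᵢPᵢˢᵃᵗ = 145.68 kPa
  T = 374.9 K: ΣzᵢPᵢˢᵃᵗ = 499.01 kPa
  T = 355.2 K: ΣzᵢPᵢˢᵃᵗ = 278.61 kPa
  T = 365.0 K: ΣzᵢPᵢˢᵃᵗ = 375.15 kPa
  T = 369.9 K: ΣzᵢPᵢˢᵃᵗ = 432.85 kPa
  T = 367.4 K: ΣzᵢPᵢˢᵃᵗ = 402.56 kPa
Interpolating between 367.4 K and 369.9 K gives T ≈ 368.4 K.

T = 368.4 K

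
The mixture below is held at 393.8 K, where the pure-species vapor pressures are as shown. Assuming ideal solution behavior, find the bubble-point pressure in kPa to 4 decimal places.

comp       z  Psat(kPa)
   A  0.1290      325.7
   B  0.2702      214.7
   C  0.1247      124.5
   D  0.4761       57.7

At the bubble point ψ → 0, so ΣzᵢKᵢ = 1 with Kᵢ = Pᵢˢᵃᵗ/P ⇒ P = ΣzᵢPᵢˢᵃᵗ.
P = 0.1290·325.7 + 0.2702·214.7 + 0.1247·124.5 + 0.4761·57.7 = 143.0234 kPa

Pbub = 143.0234 kPa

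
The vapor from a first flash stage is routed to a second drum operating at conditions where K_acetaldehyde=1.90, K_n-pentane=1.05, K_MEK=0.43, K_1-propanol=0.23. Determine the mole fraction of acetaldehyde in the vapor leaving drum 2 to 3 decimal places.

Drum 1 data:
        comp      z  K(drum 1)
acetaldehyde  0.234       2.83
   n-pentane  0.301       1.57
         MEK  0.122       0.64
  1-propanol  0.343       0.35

y_acetaldehyde (drum 2) = 0.506

Drum 1:
Let ψ₁ = V/F and solve Σ zᵢ(Kᵢ−1)/(1+ψ₁(Kᵢ−1)) = 0.
Feasibility: ΣzᵢKᵢ = 1.333, Σzᵢ/Kᵢ = 1.445 — both > 1, two phases present.
Newton–Raphson from ψ₁ = 0.5:
  ψ₁ = 0.500: g = -0.0267, g' = -0.614 → ψ₁ = 0.457
  ψ₁ = 0.457: g = -0.0001, g' = -0.610 → ψ₁ = 0.456
Converged at ψ₁ = 0.456.
Drum-1 compositions:
  acetaldehyde: x = 0.128, y = 0.361
  n-pentane: x = 0.239, y = 0.375
  MEK: x = 0.146, y = 0.093
  1-propanol: x = 0.488, y = 0.171
Drum-2 feed = drum-1 vapor: z₂ = (0.3609, 0.3750, 0.0934, 0.1707).
Drum 2:
Let ψ₂ = V/F and solve Σ zᵢ(Kᵢ−1)/(1+ψ₂(Kᵢ−1)) = 0.
Check two-phase: ΣzᵢKᵢ = 1.159 > 1 and Σzᵢ/Kᵢ = 1.506 > 1, so g(0) = 0.159 > 0 and g(1) = -0.506 < 0.
Newton–Raphson from ψ₂ = 0.48:
  ψ₂ = 0.480: g = -0.0367, g' = -0.456 → ψ₂ = 0.400
  ψ₂ = 0.400: g = -0.0015, g' = -0.421 → ψ₂ = 0.396
Converged at ψ₂ = 0.396.
  acetaldehyde: x = 0.266, y = 0.506
  n-pentane: x = 0.368, y = 0.386
  MEK: x = 0.121, y = 0.052
  1-propanol: x = 0.246, y = 0.056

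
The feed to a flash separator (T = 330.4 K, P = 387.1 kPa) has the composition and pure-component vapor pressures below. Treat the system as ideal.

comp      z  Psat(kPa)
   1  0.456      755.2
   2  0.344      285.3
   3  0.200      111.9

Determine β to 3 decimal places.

Raoult's law: Kᵢ = Pᵢˢᵃᵗ/P = Pᵢˢᵃᵗ/387.1.
  K_1 = 755.2/387.1 = 1.95092, K_2 = 285.3/387.1 = 0.73702, K_3 = 111.9/387.1 = 0.28907
Rachford–Rice: g(β) = Σ zᵢ(Kᵢ−1)/(1+β(Kᵢ−1)) = 0.
g(0) = ΣzᵢKᵢ − 1 = 0.201 and g(1) = 1 − Σzᵢ/Kᵢ = -0.392, so a root lies in (0, 1).
Newton iteration, β⁰ = 0.5:
  β = 0.500: g = -0.0309, g' = -0.464 → β = 0.433
  β = 0.433: g = -0.0006, g' = -0.448 → β = 0.432
Converged at β = 0.432.

β = 0.432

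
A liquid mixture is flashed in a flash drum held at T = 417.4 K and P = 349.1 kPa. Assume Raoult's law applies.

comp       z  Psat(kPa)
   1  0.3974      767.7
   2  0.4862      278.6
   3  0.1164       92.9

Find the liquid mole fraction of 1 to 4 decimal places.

Raoult's law: Kᵢ = Pᵢˢᵃᵗ/P = Pᵢˢᵃᵗ/349.1.
  K_1 = 767.7/349.1 = 2.199083, K_2 = 278.6/349.1 = 0.798052, K_3 = 92.9/349.1 = 0.266113
Let β = V/F and solve Σ zᵢ(Kᵢ−1)/(1+β(Kᵢ−1)) = 0.
Check two-phase: ΣzᵢKᵢ = 1.2929 > 1 and Σzᵢ/Kᵢ = 1.2274 > 1, so g(0) = 0.2929 > 0 and g(1) = -0.2274 < 0.
Newton–Raphson from β = 0.5:
  β = 0.5000: g = 0.05375, g' = -0.4043 → β = 0.6330
  β = 0.6330: g = -0.00120, g' = -0.4294 → β = 0.6302
Converged at β = 0.6302.
Compositions from xᵢ = zᵢ/(1+β(Kᵢ−1)), yᵢ = Kᵢxᵢ:
  1: x = 0.2264, y = 0.4978
  2: x = 0.5571, y = 0.4446
  3: x = 0.2165, y = 0.0576

x_1 = 0.2264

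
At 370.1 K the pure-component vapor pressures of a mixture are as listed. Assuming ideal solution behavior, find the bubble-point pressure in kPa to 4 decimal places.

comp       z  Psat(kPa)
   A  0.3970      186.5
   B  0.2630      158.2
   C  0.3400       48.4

Pbub = 132.1031 kPa

At the bubble point ψ → 0, so ΣzᵢKᵢ = 1 with Kᵢ = Pᵢˢᵃᵗ/P ⇒ P = ΣzᵢPᵢˢᵃᵗ.
P = 0.3970·186.5 + 0.2630·158.2 + 0.3400·48.4 = 132.1031 kPa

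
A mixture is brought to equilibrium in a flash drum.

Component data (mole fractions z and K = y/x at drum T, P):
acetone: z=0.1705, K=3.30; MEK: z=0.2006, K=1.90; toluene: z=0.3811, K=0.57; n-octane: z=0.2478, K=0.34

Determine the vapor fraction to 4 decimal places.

Rachford–Rice: g(ψ) = Σ zᵢ(Kᵢ−1)/(1+ψ(Kᵢ−1)) = 0.
Check two-phase: ΣzᵢKᵢ = 1.2453 > 1 and Σzᵢ/Kᵢ = 1.5547 > 1, so g(0) = 0.2453 > 0 and g(1) = -0.5547 < 0.
Newton–Raphson from ψ = 0.5:
  ψ = 0.5000: g = -0.14595, g' = -0.6272 → ψ = 0.2673
  ψ = 0.2673: g = 0.00464, g' = -0.7006 → ψ = 0.2739
  ψ = 0.2739: g = 0.00002, g' = -0.6954 → ψ = 0.2740
Converged at ψ = 0.2740.

ψ = 0.2740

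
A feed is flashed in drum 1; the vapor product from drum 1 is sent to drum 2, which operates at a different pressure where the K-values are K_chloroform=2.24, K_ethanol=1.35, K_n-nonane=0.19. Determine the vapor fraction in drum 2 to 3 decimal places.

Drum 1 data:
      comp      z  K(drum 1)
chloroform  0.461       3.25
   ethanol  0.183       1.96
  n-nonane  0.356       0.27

V/F (drum 2) = 0.791

Drum 1:
Rachford–Rice: g(ψ₁) = Σ zᵢ(Kᵢ−1)/(1+ψ₁(Kᵢ−1)) = 0.
Feasibility: ΣzᵢKᵢ = 1.953, Σzᵢ/Kᵢ = 1.554 — both > 1, two phases present.
Iterate (Newton) starting at ψ₁ = 0.5:
  ψ₁ = 0.500: g = 0.1976, g' = -1.064 → ψ₁ = 0.686
  ψ₁ = 0.686: g = -0.0064, g' = -1.183 → ψ₁ = 0.680
Converged at ψ₁ = 0.680.
Drum-1 compositions:
  chloroform: x = 0.182, y = 0.592
  ethanol: x = 0.111, y = 0.217
  n-nonane: x = 0.707, y = 0.191
Drum-2 feed = drum-1 vapor: z₂ = (0.5921, 0.2170, 0.1909).
Drum 2:
Material balance + equilibrium reduce to Σ zᵢ(Kᵢ−1)/(1+ψ₂(Kᵢ−1)) = 0.
Check two-phase: ΣzᵢKᵢ = 1.655 > 1 and Σzᵢ/Kᵢ = 1.430 > 1, so g(0) = 0.655 > 0 and g(1) = -0.430 < 0.
Newton–Raphson from ψ₂ = 0.66:
  ψ₂ = 0.660: g = 0.1332, g' = -0.871 → ψ₂ = 0.813
  ψ₂ = 0.813: g = -0.0280, g' = -1.315 → ψ₂ = 0.792
  ψ₂ = 0.792: g = -0.0010, g' = -1.221 → ψ₂ = 0.791
Converged at ψ₂ = 0.791.
  chloroform: x = 0.299, y = 0.670
  ethanol: x = 0.170, y = 0.229
  n-nonane: x = 0.531, y = 0.101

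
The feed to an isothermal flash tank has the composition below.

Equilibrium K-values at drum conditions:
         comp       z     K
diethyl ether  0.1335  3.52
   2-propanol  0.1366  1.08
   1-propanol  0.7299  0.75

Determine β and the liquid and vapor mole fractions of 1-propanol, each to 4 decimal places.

β = 0.3154, x_1-propanol = 0.7924, y_1-propanol = 0.5943

Newton iteration, β⁰ = 0.5:
  β = 0.5000: g = -0.04918, g' = -0.2264 → β = 0.2828
  β = 0.2828: g = 0.01077, g' = -0.3427 → β = 0.3142
  β = 0.3142: g = 0.00039, g' = -0.3186 → β = 0.3154
Converged at β = 0.3154.
Compositions from xᵢ = zᵢ/(1+β(Kᵢ−1)), yᵢ = Kᵢxᵢ:
  diethyl ether: x = 0.0744, y = 0.2618
  2-propanol: x = 0.1332, y = 0.1439
  1-propanol: x = 0.7924, y = 0.5943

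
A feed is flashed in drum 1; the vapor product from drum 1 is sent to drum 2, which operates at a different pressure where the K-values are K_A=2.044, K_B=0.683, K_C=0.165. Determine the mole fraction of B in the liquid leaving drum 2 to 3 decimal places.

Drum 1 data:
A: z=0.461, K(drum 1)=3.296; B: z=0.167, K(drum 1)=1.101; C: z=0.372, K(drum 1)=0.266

Drum 1:
Rachford–Rice: g(ψ₁) = Σ zᵢ(Kᵢ−1)/(1+ψ₁(Kᵢ−1)) = 0.
Check two-phase: ΣzᵢKᵢ = 1.802 > 1 and Σzᵢ/Kᵢ = 1.690 > 1, so g(0) = 0.802 > 0 and g(1) = -0.690 < 0.
Newton iteration, ψ₁⁰ = 0.33:
  ψ₁ = 0.330: g = 0.2582, g' = -1.137 → ψ₁ = 0.557
  ψ₁ = 0.557: g = 0.0185, g' = -1.043 → ψ₁ = 0.575
Converged at ψ₁ = 0.575.
Drum-1 compositions:
  A: x = 0.199, y = 0.655
  B: x = 0.158, y = 0.174
  C: x = 0.643, y = 0.171
Drum-2 feed = drum-1 vapor: z₂ = (0.6551, 0.1738, 0.1711).
Drum 2:
Iterate (Newton) starting at ψ₂ = 0.54:
  ψ₂ = 0.540: g = 0.1106, g' = -0.713 → ψ₂ = 0.695
  ψ₂ = 0.695: g = -0.0149, g' = -0.946 → ψ₂ = 0.679
Converged at ψ₂ = 0.679.
  A: x = 0.383, y = 0.784
  B: x = 0.221, y = 0.151
  C: x = 0.395, y = 0.065

x_B (drum 2) = 0.221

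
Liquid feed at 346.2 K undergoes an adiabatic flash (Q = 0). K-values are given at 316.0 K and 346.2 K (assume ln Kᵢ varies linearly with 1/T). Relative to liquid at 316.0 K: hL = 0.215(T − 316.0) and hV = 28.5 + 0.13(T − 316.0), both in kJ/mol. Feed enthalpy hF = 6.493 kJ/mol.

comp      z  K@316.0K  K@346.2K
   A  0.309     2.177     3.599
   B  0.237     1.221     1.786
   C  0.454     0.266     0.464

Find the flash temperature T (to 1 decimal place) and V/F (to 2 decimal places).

T = 319.3 K, V/F = 0.21

Adiabatic flash: solve Rachford–Rice at each trial T, then check hF = ψ·hV(T) + (1−ψ)·hL(T).
  T = 316.0 K: K = (2.177, 1.221, 0.266), RR gives ψ = 0.127, H_out = 3.613 kJ/mol
  T = 346.2 K: K = (3.599, 1.786, 0.464), RR gives ψ = 0.724, H_out = 25.259 kJ/mol
  T = 331.1 K: K = (2.831, 1.490, 0.356), RR gives ψ = 0.441, H_out = 15.248 kJ/mol
  T = 323.6 K: K = (2.493, 1.353, 0.309), RR gives ψ = 0.298, H_out = 9.925 kJ/mol
  T = 319.8 K: K = (2.331, 1.286, 0.287), RR gives ψ = 0.217, H_out = 6.931 kJ/mol
  T = 317.9 K: K = (2.253, 1.253, 0.276), RR gives ψ = 0.173, H_out = 5.320 kJ/mol
Linear interpolation between T = 317.9 (H_out = 5.320) and T = 319.8 (H_out = 6.931) on hF = 6.493 gives T ≈ 319.3 K, at which ψ = 0.21.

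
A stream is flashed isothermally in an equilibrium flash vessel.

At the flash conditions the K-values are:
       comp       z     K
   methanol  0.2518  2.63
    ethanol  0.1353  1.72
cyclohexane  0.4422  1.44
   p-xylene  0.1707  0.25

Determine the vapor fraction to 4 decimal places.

ψ = 0.8720

Let ψ = V/F and solve Σ zᵢ(Kᵢ−1)/(1+ψ(Kᵢ−1)) = 0.
Feasibility: ΣzᵢKᵢ = 1.5744, Σzᵢ/Kᵢ = 1.1643 — both > 1, two phases present.
Newton iteration, ψ⁰ = 0.5:
  ψ = 0.5000: g = 0.25241, g' = -0.5443 → ψ = 0.9637
  ψ = 0.9637: g = -0.10801, g' = -1.4172 → ψ = 0.8875
  ψ = 0.8875: g = -0.01574, g' = -1.0409 → ψ = 0.8724
  ψ = 0.8724: g = -0.00040, g' = -0.9885 → ψ = 0.8720
Converged at ψ = 0.8720.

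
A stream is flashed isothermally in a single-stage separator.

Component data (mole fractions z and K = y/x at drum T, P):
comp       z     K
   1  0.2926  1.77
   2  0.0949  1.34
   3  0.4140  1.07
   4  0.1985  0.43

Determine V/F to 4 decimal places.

Material balance + equilibrium reduce to Σ zᵢ(Kᵢ−1)/(1+V/F(Kᵢ−1)) = 0.
Feasibility: ΣzᵢKᵢ = 1.1734, Σzᵢ/Kᵢ = 1.0847 — both > 1, two phases present.
Newton iteration, V/F⁰ = 0.5:
  V/F = 0.5000: g = 0.06001, g' = -0.2265 → V/F = 0.7649
  V/F = 0.7649: g = -0.00571, g' = -0.2802 → V/F = 0.7445
  V/F = 0.7445: g = -0.00007, g' = -0.2736 → V/F = 0.7443
Converged at V/F = 0.7443.

V/F = 0.7443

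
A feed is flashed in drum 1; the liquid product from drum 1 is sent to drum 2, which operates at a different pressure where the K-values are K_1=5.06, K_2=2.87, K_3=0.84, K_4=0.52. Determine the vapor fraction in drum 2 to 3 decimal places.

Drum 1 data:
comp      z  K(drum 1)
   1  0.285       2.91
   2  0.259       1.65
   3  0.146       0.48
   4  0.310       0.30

V/F (drum 2) = 0.623

Drum 1:
Material balance + equilibrium reduce to Σ zᵢ(Kᵢ−1)/(1+ψ₁(Kᵢ−1)) = 0.
Feasibility: ΣzᵢKᵢ = 1.420, Σzᵢ/Kᵢ = 1.592 — both > 1, two phases present.
Newton iteration, ψ₁⁰ = 0.5:
  ψ₁ = 0.500: g = -0.0309, g' = -0.766 → ψ₁ = 0.460
  ψ₁ = 0.460: g = -0.0002, g' = -0.758 → ψ₁ = 0.459
Converged at ψ₁ = 0.459.
Drum-1 compositions:
  1: x = 0.152, y = 0.442
  2: x = 0.199, y = 0.329
  3: x = 0.192, y = 0.092
  4: x = 0.457, y = 0.137
Drum-2 feed = drum-1 liquid: z₂ = (0.1518, 0.1994, 0.1918, 0.4569).
Drum 2:
Let ψ₂ = V/F and solve Σ zᵢ(Kᵢ−1)/(1+ψ₂(Kᵢ−1)) = 0.
Check two-phase: ΣzᵢKᵢ = 1.739 > 1 and Σzᵢ/Kᵢ = 1.207 > 1, so g(0) = 0.739 > 0 and g(1) = -0.207 < 0.
Newton–Raphson from ψ₂ = 0.49:
  ψ₂ = 0.490: g = 0.0807, g' = -0.656 → ψ₂ = 0.613
  ψ₂ = 0.613: g = 0.0056, g' = -0.574 → ψ₂ = 0.623
Converged at ψ₂ = 0.623.
  1: x = 0.043, y = 0.218
  2: x = 0.092, y = 0.264
  3: x = 0.213, y = 0.179
  4: x = 0.652, y = 0.339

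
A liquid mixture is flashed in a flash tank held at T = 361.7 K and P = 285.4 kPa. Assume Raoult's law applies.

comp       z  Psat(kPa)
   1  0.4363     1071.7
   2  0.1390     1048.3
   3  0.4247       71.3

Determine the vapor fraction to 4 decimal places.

Raoult's law: Kᵢ = Pᵢˢᵃᵗ/P = Pᵢˢᵃᵗ/285.4.
  K_1 = 1071.7/285.4 = 3.755081, K_2 = 1048.3/285.4 = 3.673090, K_3 = 71.3/285.4 = 0.249825
Rachford–Rice: g(ψ) = Σ zᵢ(Kᵢ−1)/(1+ψ(Kᵢ−1)) = 0.
Feasibility: ΣzᵢKᵢ = 2.2550, Σzᵢ/Kᵢ = 1.8540 — both > 1, two phases present.
Newton iteration, ψ⁰ = 0.5:
  ψ = 0.5000: g = 0.15477, g' = -1.3798 → ψ = 0.6122
  ψ = 0.6122: g = -0.00080, g' = -1.4190 → ψ = 0.6116
Converged at ψ = 0.6116.

ψ = 0.6116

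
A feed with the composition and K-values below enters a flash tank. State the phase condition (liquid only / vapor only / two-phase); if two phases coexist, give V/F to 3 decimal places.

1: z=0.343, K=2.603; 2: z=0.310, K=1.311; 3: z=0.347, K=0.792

vapor only

ΣzᵢKᵢ = 1.574; Σzᵢ/Kᵢ = 0.806.
Since Σzᵢ/Kᵢ < 1 the mixture is above its dew point — single vapor phase.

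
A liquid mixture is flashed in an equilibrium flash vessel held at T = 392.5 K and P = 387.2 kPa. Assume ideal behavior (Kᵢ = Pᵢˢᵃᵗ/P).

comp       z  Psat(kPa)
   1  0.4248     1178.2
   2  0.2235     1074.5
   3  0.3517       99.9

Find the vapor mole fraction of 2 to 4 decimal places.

Raoult's law: Kᵢ = Pᵢˢᵃᵗ/P = Pᵢˢᵃᵗ/387.2.
  K_1 = 1178.2/387.2 = 3.042872, K_2 = 1074.5/387.2 = 2.775052, K_3 = 99.9/387.2 = 0.258006
Let ψ = V/F and solve Σ zᵢ(Kᵢ−1)/(1+ψ(Kᵢ−1)) = 0.
Check two-phase: ΣzᵢKᵢ = 2.0036 > 1 and Σzᵢ/Kᵢ = 1.5833 > 1, so g(0) = 1.0036 > 0 and g(1) = -0.5833 < 0.
Newton–Raphson from ψ = 0.5:
  ψ = 0.5000: g = 0.22461, g' = -1.1209 → ψ = 0.7004
  ψ = 0.7004: g = -0.00944, g' = -1.2793 → ψ = 0.6930
Converged at ψ = 0.6930.
Compositions from xᵢ = zᵢ/(1+ψ(Kᵢ−1)), yᵢ = Kᵢxᵢ:
  1: x = 0.1759, y = 0.5351
  2: x = 0.1002, y = 0.2781
  3: x = 0.7239, y = 0.1868

y_2 = 0.2781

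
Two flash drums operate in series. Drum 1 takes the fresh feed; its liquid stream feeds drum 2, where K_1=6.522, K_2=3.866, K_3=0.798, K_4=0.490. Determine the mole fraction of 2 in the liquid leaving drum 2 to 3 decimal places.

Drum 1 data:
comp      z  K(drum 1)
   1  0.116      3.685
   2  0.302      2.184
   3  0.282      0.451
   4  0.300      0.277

Drum 1:
Newton iteration, ψ₁⁰ = 0.57:
  ψ₁ = 0.570: g = -0.2577, g' = -0.915 → ψ₁ = 0.288
  ψ₁ = 0.288: g = -0.0159, g' = -0.871 → ψ₁ = 0.270
Converged at ψ₁ = 0.270.
Drum-1 compositions:
  1: x = 0.067, y = 0.248
  2: x = 0.229, y = 0.500
  3: x = 0.331, y = 0.149
  4: x = 0.373, y = 0.103
Drum-2 feed = drum-1 liquid: z₂ = (0.0672, 0.2288, 0.3311, 0.3729).
Drum 2:
Rachford–Rice: g(ψ₂) = Σ zᵢ(Kᵢ−1)/(1+ψ₂(Kᵢ−1)) = 0.
g(0) = ΣzᵢKᵢ − 1 = 0.770 and g(1) = 1 − Σzᵢ/Kᵢ = -0.245, so a root lies in (0, 1).
Newton iteration, ψ₂⁰ = 0.5:
  ψ₂ = 0.500: g = 0.0385, g' = -0.654 → ψ₂ = 0.559
  ψ₂ = 0.559: g = 0.0014, g' = -0.607 → ψ₂ = 0.561
Converged at ψ₂ = 0.561.
  1: x = 0.016, y = 0.107
  2: x = 0.088, y = 0.339
  3: x = 0.373, y = 0.298
  4: x = 0.522, y = 0.256

x_2 (drum 2) = 0.088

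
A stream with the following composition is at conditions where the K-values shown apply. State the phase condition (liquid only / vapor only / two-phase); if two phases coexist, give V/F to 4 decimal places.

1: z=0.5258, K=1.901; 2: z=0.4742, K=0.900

vapor only

ΣzᵢKᵢ = 1.4263; Σzᵢ/Kᵢ = 0.8035.
Since Σzᵢ/Kᵢ < 1 the mixture is above its dew point — single vapor phase.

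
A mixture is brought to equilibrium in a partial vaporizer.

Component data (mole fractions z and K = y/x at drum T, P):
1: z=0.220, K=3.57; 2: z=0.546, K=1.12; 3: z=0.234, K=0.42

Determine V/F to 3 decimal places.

Material balance + equilibrium reduce to Σ zᵢ(Kᵢ−1)/(1+V/F(Kᵢ−1)) = 0.
Check two-phase: ΣzᵢKᵢ = 1.495 > 1 and Σzᵢ/Kᵢ = 1.106 > 1, so g(0) = 0.495 > 0 and g(1) = -0.106 < 0.
Newton iteration, V/F⁰ = 0.5:
  V/F = 0.500: g = 0.1181, g' = -0.441 → V/F = 0.768
  V/F = 0.768: g = 0.0056, g' = -0.427 → V/F = 0.781
Converged at V/F = 0.781.

V/F = 0.781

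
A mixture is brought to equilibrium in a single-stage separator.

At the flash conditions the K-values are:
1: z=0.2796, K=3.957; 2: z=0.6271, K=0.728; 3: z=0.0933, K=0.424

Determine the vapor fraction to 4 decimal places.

Let ψ = V/F and solve Σ zᵢ(Kᵢ−1)/(1+ψ(Kᵢ−1)) = 0.
Feasibility: ΣzᵢKᵢ = 1.6025, Σzᵢ/Kᵢ = 1.1521 — both > 1, two phases present.
Newton–Raphson from ψ = 0.5:
  ψ = 0.5000: g = 0.06068, g' = -0.5212 → ψ = 0.6164
  ψ = 0.6164: g = 0.00464, g' = -0.4482 → ψ = 0.6268
Converged at ψ = 0.6268.

ψ = 0.6268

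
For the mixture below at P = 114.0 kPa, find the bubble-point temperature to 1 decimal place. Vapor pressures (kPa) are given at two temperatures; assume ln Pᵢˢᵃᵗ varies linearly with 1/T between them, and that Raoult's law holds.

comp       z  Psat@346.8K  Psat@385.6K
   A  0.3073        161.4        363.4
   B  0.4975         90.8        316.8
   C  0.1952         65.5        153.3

Bubble-point temperature: ΣzᵢPᵢˢᵃᵗ(T) = P. Interpolate ln Pᵢˢᵃᵗ = aᵢ + bᵢ/T.
  T = 346.8 K: ΣzᵢPᵢˢᵃᵗ = 107.56 kPa
  T = 385.6 K: ΣzᵢPᵢˢᵃᵗ = 299.20 kPa
  T = 366.2 K: ΣzᵢPᵢˢᵃᵗ = 183.26 kPa
  T = 356.5 K: ΣzᵢPᵢˢᵃᵗ = 141.19 kPa
  T = 351.6 K: ΣzᵢPᵢˢᵃᵗ = 123.24 kPa
  T = 349.2 K: ΣzᵢPᵢˢᵃᵗ = 115.17 kPa
Interpolating between 346.8 K and 349.2 K gives T ≈ 348.8 K.

T = 348.8 K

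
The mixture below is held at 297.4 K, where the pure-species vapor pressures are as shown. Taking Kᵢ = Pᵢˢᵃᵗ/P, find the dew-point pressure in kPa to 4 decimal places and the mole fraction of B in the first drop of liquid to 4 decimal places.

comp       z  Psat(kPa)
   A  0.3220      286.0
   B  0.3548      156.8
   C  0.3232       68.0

At the dew point ψ → 1, so Σzᵢ/Kᵢ = 1 with Kᵢ = Pᵢˢᵃᵗ/P ⇒ 1/P = Σzᵢ/Pᵢˢᵃᵗ.
1/P = 0.3220/286.0 + 0.3548/156.8 + 0.3232/68.0 = 0.0081416 ⇒ P = 122.8264 kPa
xᵢ = zᵢP/Pᵢˢᵃᵗ ⇒ x_B = 0.3548·122.8264/156.8 = 0.2779

Pdew = 122.8264 kPa, x_B = 0.2779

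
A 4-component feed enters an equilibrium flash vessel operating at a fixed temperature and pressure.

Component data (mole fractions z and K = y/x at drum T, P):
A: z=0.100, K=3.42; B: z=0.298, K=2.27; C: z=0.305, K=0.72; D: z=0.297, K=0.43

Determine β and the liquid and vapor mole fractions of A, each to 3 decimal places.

Newton–Raphson from β = 0.34:
  β = 0.340: g = 0.0927, g' = -0.588 → β = 0.498
  β = 0.498: g = 0.0062, g' = -0.521 → β = 0.509
Converged at β = 0.509.
Compositions from xᵢ = zᵢ/(1+β(Kᵢ−1)), yᵢ = Kᵢxᵢ:
  A: x = 0.045, y = 0.153
  B: x = 0.181, y = 0.411
  C: x = 0.356, y = 0.256
  D: x = 0.419, y = 0.180

β = 0.509, x_A = 0.045, y_A = 0.153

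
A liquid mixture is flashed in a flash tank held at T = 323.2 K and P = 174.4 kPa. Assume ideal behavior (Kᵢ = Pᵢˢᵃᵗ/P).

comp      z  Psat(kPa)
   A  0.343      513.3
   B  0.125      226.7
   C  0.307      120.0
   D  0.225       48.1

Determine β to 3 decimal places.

Raoult's law: Kᵢ = Pᵢˢᵃᵗ/P = Pᵢˢᵃᵗ/174.4.
  K_A = 513.3/174.4 = 2.94323, K_B = 226.7/174.4 = 1.29989, K_C = 120.0/174.4 = 0.68807, K_D = 48.1/174.4 = 0.27580
Let β = V/F and solve Σ zᵢ(Kᵢ−1)/(1+β(Kᵢ−1)) = 0.
Feasibility: ΣzᵢKᵢ = 1.445, Σzᵢ/Kᵢ = 1.475 — both > 1, two phases present.
Newton iteration, β⁰ = 0.66:
  β = 0.660: g = -0.1094, g' = -0.737 → β = 0.511
  β = 0.511: g = -0.0060, g' = -0.674 → β = 0.503
Converged at β = 0.503.

β = 0.503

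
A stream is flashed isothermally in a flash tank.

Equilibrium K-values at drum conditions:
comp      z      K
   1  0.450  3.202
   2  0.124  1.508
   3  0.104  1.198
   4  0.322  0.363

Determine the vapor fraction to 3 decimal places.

ψ = 0.804

Rachford–Rice: g(ψ) = Σ zᵢ(Kᵢ−1)/(1+ψ(Kᵢ−1)) = 0.
Check two-phase: ΣzᵢKᵢ = 1.869 > 1 and Σzᵢ/Kᵢ = 1.197 > 1, so g(0) = 0.869 > 0 and g(1) = -0.197 < 0.
Iterate (Newton) starting at ψ = 0.5:
  ψ = 0.500: g = 0.2396, g' = -0.799 → ψ = 0.800
  ψ = 0.800: g = 0.0033, g' = -0.848 → ψ = 0.804
Converged at ψ = 0.804.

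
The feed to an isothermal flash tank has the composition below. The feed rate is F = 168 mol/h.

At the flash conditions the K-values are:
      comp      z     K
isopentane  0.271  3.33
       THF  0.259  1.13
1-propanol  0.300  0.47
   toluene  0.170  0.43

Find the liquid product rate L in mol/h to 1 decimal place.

Newton iteration, V/F⁰ = 0.35:
  V/F = 0.350: g = 0.0637, g' = -0.664 → V/F = 0.446
  V/F = 0.446: g = 0.0033, g' = -0.602 → V/F = 0.452
Converged at V/F = 0.452.
Then V = V/F·F = 0.4515·168 = 75.9 mol/h and L = F − V = 92.1 mol/h.

L = 92.1 mol/h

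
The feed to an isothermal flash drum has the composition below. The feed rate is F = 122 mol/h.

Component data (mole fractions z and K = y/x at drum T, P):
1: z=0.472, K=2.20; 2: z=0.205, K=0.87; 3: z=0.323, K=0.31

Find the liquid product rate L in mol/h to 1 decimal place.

L = 63.9 mol/h

Material balance + equilibrium reduce to Σ zᵢ(Kᵢ−1)/(1+ψ(Kᵢ−1)) = 0.
g(0) = ΣzᵢKᵢ − 1 = 0.317 and g(1) = 1 − Σzᵢ/Kᵢ = -0.492, so a root lies in (0, 1).
Newton–Raphson from ψ = 0.39:
  ψ = 0.390: g = 0.0528, g' = -0.607 → ψ = 0.477
  ψ = 0.477: g = -0.0004, g' = -0.621 → ψ = 0.476
Converged at ψ = 0.476.
Then V = ψ·F = 0.4763·122 = 58.1 mol/h and L = F − V = 63.9 mol/h.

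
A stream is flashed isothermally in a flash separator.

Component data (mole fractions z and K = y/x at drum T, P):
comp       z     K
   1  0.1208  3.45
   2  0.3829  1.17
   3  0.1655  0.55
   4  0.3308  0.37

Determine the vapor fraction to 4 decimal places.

ψ = 0.1020

Rachford–Rice: g(ψ) = Σ zᵢ(Kᵢ−1)/(1+ψ(Kᵢ−1)) = 0.
Check two-phase: ΣzᵢKᵢ = 1.0782 > 1 and Σzᵢ/Kᵢ = 1.5572 > 1, so g(0) = 0.0782 > 0 and g(1) = -0.5572 < 0.
Newton–Raphson from ψ = 0.39:
  ψ = 0.3900: g = -0.15422, g' = -0.4794 → ψ = 0.0683
  ψ = 0.0683: g = 0.02326, g' = -0.7220 → ψ = 0.1005
  ψ = 0.1005: g = 0.00097, g' = -0.6639 → ψ = 0.1020
Converged at ψ = 0.1020.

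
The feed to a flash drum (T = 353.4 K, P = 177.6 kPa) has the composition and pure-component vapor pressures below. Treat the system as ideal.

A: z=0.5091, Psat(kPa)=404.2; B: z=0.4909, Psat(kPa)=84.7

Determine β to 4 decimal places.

Raoult's law: Kᵢ = Pᵢˢᵃᵗ/P = Pᵢˢᵃᵗ/177.6.
  K_A = 404.2/177.6 = 2.275901, K_B = 84.7/177.6 = 0.476914
Material balance + equilibrium reduce to Σ zᵢ(Kᵢ−1)/(1+β(Kᵢ−1)) = 0.
Check two-phase: ΣzᵢKᵢ = 1.3928 > 1 and Σzᵢ/Kᵢ = 1.2530 > 1, so g(0) = 0.3928 > 0 and g(1) = -0.2530 < 0.
Newton–Raphson from β = 0.57:
  β = 0.5700: g = 0.01019, g' = -0.5505 → β = 0.5885
Converged at β = 0.5885.

β = 0.5885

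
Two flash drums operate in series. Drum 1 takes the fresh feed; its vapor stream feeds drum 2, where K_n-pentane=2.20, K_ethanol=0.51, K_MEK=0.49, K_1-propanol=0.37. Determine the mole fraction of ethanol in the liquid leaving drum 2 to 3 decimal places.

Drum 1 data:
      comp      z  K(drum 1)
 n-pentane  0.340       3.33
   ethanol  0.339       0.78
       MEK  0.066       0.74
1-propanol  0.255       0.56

Drum 1:
Rachford–Rice: g(ψ₁) = Σ zᵢ(Kᵢ−1)/(1+ψ₁(Kᵢ−1)) = 0.
Check two-phase: ΣzᵢKᵢ = 1.588 > 1 and Σzᵢ/Kᵢ = 1.081 > 1, so g(0) = 0.588 > 0 and g(1) = -0.081 < 0.
Newton iteration, ψ₁⁰ = 0.5:
  ψ₁ = 0.500: g = 0.1185, g' = -0.502 → ψ₁ = 0.736
  ψ₁ = 0.736: g = 0.0155, g' = -0.388 → ψ₁ = 0.776
  ψ₁ = 0.776: g = 0.0002, g' = -0.379 → ψ₁ = 0.777
Converged at ψ₁ = 0.777.
Drum-1 compositions:
  n-pentane: x = 0.121, y = 0.403
  ethanol: x = 0.409, y = 0.319
  MEK: x = 0.083, y = 0.061
  1-propanol: x = 0.387, y = 0.217
Drum-2 feed = drum-1 vapor: z₂ = (0.4029, 0.3189, 0.0612, 0.2170).
Drum 2:
Newton–Raphson from ψ₂ = 0.5:
  ψ₂ = 0.500: g = -0.1462, g' = -0.573 → ψ₂ = 0.245
  ψ₂ = 0.245: g = -0.0012, g' = -0.587 → ψ₂ = 0.243
Converged at ψ₂ = 0.243.
  n-pentane: x = 0.312, y = 0.686
  ethanol: x = 0.362, y = 0.185
  MEK: x = 0.070, y = 0.034
  1-propanol: x = 0.256, y = 0.095

x_ethanol (drum 2) = 0.362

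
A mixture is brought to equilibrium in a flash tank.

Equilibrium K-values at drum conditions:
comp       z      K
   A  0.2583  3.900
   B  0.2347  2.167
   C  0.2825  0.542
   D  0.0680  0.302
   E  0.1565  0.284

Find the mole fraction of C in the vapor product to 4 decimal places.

Rachford–Rice: g(V/F) = Σ zᵢ(Kᵢ−1)/(1+V/F(Kᵢ−1)) = 0.
Feasibility: ΣzᵢKᵢ = 1.7341, Σzᵢ/Kᵢ = 1.4720 — both > 1, two phases present.
Iterate (Newton) starting at V/F = 0.5:
  V/F = 0.5000: g = 0.06345, g' = -0.8619 → V/F = 0.5736
  V/F = 0.5736: g = 0.00051, g' = -0.8531 → V/F = 0.5742
Converged at V/F = 0.5742.
Compositions from xᵢ = zᵢ/(1+V/F(Kᵢ−1)), yᵢ = Kᵢxᵢ:
  A: x = 0.0969, y = 0.3780
  B: x = 0.1405, y = 0.3045
  C: x = 0.3833, y = 0.2078
  D: x = 0.1135, y = 0.0343
  E: x = 0.2658, y = 0.0755

y_C = 0.2078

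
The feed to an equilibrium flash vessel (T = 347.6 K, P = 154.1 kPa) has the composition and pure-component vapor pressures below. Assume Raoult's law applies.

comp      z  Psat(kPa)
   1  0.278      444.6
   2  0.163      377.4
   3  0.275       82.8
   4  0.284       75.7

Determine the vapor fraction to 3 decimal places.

ψ = 0.580

Raoult's law: Kᵢ = Pᵢˢᵃᵗ/P = Pᵢˢᵃᵗ/154.1.
  K_1 = 444.6/154.1 = 2.88514, K_2 = 377.4/154.1 = 2.44906, K_3 = 82.8/154.1 = 0.53731, K_4 = 75.7/154.1 = 0.49124
Material balance + equilibrium reduce to Σ zᵢ(Kᵢ−1)/(1+ψ(Kᵢ−1)) = 0.
g(0) = ΣzᵢKᵢ − 1 = 0.489 and g(1) = 1 − Σzᵢ/Kᵢ = -0.253, so a root lies in (0, 1).
Newton iteration, ψ⁰ = 0.53:
  ψ = 0.530: g = 0.0293, g' = -0.598 → ψ = 0.579
  ψ = 0.579: g = 0.0003, g' = -0.585 → ψ = 0.580
Converged at ψ = 0.580.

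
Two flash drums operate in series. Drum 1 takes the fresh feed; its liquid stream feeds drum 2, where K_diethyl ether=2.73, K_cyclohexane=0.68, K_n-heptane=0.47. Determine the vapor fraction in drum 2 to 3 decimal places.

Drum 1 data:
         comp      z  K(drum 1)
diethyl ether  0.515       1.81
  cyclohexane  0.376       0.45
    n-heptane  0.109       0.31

V/F (drum 2) = 0.769

Drum 1:
Let ψ₁ = V/F and solve Σ zᵢ(Kᵢ−1)/(1+ψ₁(Kᵢ−1)) = 0.
Feasibility: ΣzᵢKᵢ = 1.135, Σzᵢ/Kᵢ = 1.472 — both > 1, two phases present.
Newton iteration, ψ₁⁰ = 0.64:
  ψ₁ = 0.640: g = -0.1791, g' = -0.584 → ψ₁ = 0.333
  ψ₁ = 0.333: g = -0.0224, g' = -0.468 → ψ₁ = 0.285
Converged at ψ₁ = 0.285.
Drum-1 compositions:
  diethyl ether: x = 0.418, y = 0.757
  cyclohexane: x = 0.446, y = 0.201
  n-heptane: x = 0.136, y = 0.042
Drum-2 feed = drum-1 liquid: z₂ = (0.4184, 0.4459, 0.1357).
Drum 2:
Newton–Raphson from ψ₂ = 0.5:
  ψ₂ = 0.500: g = 0.1204, g' = -0.495 → ψ₂ = 0.743
  ψ₂ = 0.743: g = 0.0108, g' = -0.422 → ψ₂ = 0.769
Converged at ψ₂ = 0.769.
  diethyl ether: x = 0.180, y = 0.490
  cyclohexane: x = 0.591, y = 0.402
  n-heptane: x = 0.229, y = 0.108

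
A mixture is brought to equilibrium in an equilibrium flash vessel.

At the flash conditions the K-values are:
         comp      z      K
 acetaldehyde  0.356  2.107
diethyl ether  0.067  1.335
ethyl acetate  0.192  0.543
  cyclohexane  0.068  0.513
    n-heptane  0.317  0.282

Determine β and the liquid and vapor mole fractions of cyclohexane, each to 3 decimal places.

β = 0.107, x_cyclohexane = 0.072, y_cyclohexane = 0.037

Rachford–Rice: g(β) = Σ zᵢ(Kᵢ−1)/(1+β(Kᵢ−1)) = 0.
Feasibility: ΣzᵢKᵢ = 1.068, Σzᵢ/Kᵢ = 1.829 — both > 1, two phases present.
Newton iteration, β⁰ = 0.48:
  β = 0.480: g = -0.2262, g' = -0.665 → β = 0.140
  β = 0.140: g = -0.0197, g' = -0.600 → β = 0.107
Converged at β = 0.107.
Compositions from xᵢ = zᵢ/(1+β(Kᵢ−1)), yᵢ = Kᵢxᵢ:
  acetaldehyde: x = 0.318, y = 0.670
  diethyl ether: x = 0.065, y = 0.086
  ethyl acetate: x = 0.202, y = 0.110
  cyclohexane: x = 0.072, y = 0.037
  n-heptane: x = 0.344, y = 0.097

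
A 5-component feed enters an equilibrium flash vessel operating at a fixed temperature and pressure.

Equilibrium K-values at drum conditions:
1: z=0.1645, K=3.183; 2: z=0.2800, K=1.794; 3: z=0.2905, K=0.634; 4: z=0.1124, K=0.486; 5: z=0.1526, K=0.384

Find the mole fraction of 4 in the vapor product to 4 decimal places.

y_4 = 0.0722

Newton iteration, V/F⁰ = 0.49:
  V/F = 0.4900: g = -0.00786, g' = -0.5041 → V/F = 0.4744
Converged at V/F = 0.4744.
Compositions from xᵢ = zᵢ/(1+V/F(Kᵢ−1)), yᵢ = Kᵢxᵢ:
  1: x = 0.0808, y = 0.2572
  2: x = 0.2034, y = 0.3649
  3: x = 0.3515, y = 0.2229
  4: x = 0.1487, y = 0.0722
  5: x = 0.2156, y = 0.0828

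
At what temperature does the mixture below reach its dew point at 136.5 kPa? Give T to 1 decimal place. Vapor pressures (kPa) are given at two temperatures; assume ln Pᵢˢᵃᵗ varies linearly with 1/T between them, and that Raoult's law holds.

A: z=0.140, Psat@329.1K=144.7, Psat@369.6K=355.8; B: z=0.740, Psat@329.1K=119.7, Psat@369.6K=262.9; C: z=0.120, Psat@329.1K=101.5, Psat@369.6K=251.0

T = 334.9 K

Dew-point temperature: Σzᵢ·P/Pᵢˢᵃᵗ(T) = 1. Interpolate ln Pᵢˢᵃᵗ = aᵢ + bᵢ/T.
  T = 329.1 K: ΣzᵢP/Pᵢˢᵃᵗ = 1.1373
  T = 369.6 K: ΣzᵢP/Pᵢˢᵃᵗ = 0.5032
  T = 349.4 K: ΣzᵢP/Pᵢˢᵃᵗ = 0.7378
  T = 339.2 K: ΣzᵢP/Pᵢˢᵃᵗ = 0.9110
  T = 334.1 K: ΣzᵢP/Pᵢˢᵃᵗ = 1.0173
  T = 336.6 K: ΣzᵢP/Pᵢˢᵃᵗ = 0.9633
Interpolating between 334.1 K and 336.6 K gives T ≈ 334.9 K.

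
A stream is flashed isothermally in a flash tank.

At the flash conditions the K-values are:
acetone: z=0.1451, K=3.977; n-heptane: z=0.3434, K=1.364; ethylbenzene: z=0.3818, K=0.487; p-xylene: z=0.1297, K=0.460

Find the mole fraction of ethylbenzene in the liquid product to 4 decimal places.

x_ethylbenzene = 0.4640

Rachford–Rice: g(V/F) = Σ zᵢ(Kᵢ−1)/(1+V/F(Kᵢ−1)) = 0.
Check two-phase: ΣzᵢKᵢ = 1.2911 > 1 and Σzᵢ/Kᵢ = 1.3542 > 1, so g(0) = 0.2911 > 0 and g(1) = -0.3542 < 0.
Iterate (Newton) starting at V/F = 0.5:
  V/F = 0.5000: g = -0.08004, g' = -0.4930 → V/F = 0.3376
  V/F = 0.3376: g = 0.00420, g' = -0.5595 → V/F = 0.3451
  V/F = 0.3451: g = 0.00002, g' = -0.5542 → V/F = 0.3452
Converged at V/F = 0.3452.
Compositions from xᵢ = zᵢ/(1+V/F(Kᵢ−1)), yᵢ = Kᵢxᵢ:
  acetone: x = 0.0716, y = 0.2846
  n-heptane: x = 0.3051, y = 0.4161
  ethylbenzene: x = 0.4640, y = 0.2259
  p-xylene: x = 0.1594, y = 0.0733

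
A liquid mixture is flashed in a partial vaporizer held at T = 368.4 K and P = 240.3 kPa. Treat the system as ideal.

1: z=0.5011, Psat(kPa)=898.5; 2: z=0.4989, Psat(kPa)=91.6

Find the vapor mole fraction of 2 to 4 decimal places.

y_2 = 0.3109

Raoult's law: Kᵢ = Pᵢˢᵃᵗ/P = Pᵢˢᵃᵗ/240.3.
  K_1 = 898.5/240.3 = 3.739076, K_2 = 91.6/240.3 = 0.381190
Let ψ = V/F and solve Σ zᵢ(Kᵢ−1)/(1+ψ(Kᵢ−1)) = 0.
Feasibility: ΣzᵢKᵢ = 2.0638, Σzᵢ/Kᵢ = 1.4428 — both > 1, two phases present.
Newton–Raphson from ψ = 0.5:
  ψ = 0.5000: g = 0.13221, g' = -1.0702 → ψ = 0.6235
  ψ = 0.6235: g = 0.00418, g' = -1.0192 → ψ = 0.6276
Converged at ψ = 0.6276.
Compositions from xᵢ = zᵢ/(1+ψ(Kᵢ−1)), yᵢ = Kᵢxᵢ:
  1: x = 0.1843, y = 0.6891
  2: x = 0.8157, y = 0.3109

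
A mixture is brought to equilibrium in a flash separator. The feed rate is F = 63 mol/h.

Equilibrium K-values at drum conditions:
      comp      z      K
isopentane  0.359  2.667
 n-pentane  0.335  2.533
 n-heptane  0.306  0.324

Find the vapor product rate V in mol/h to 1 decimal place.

V = 52.6 mol/h

Let β = V/F and solve Σ zᵢ(Kᵢ−1)/(1+β(Kᵢ−1)) = 0.
Feasibility: ΣzᵢKᵢ = 1.905, Σzᵢ/Kᵢ = 1.211 — both > 1, two phases present.
Newton–Raphson from β = 0.5:
  β = 0.500: g = 0.3046, g' = -0.868 → β = 0.851
  β = 0.851: g = -0.0167, g' = -1.094 → β = 0.836
  β = 0.836: g = -0.0002, g' = -1.064 → β = 0.835
Converged at β = 0.835.
Then V = β·F = 0.8355·63 = 52.6 mol/h and L = F − V = 10.4 mol/h.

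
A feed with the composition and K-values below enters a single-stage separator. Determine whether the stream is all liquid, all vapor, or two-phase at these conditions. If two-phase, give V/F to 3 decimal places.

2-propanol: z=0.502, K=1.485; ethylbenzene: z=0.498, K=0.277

ΣzᵢKᵢ = 0.883; Σzᵢ/Kᵢ = 2.136.
Since ΣzᵢKᵢ < 1 the mixture is below its bubble point — single liquid phase.

all liquid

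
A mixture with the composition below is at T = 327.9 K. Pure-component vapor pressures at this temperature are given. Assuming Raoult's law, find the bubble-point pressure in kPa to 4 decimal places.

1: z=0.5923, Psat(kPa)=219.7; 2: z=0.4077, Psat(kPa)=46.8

Pbub = 149.2087 kPa

At the bubble point ψ → 0, so ΣzᵢKᵢ = 1 with Kᵢ = Pᵢˢᵃᵗ/P ⇒ P = ΣzᵢPᵢˢᵃᵗ.
P = 0.5923·219.7 + 0.4077·46.8 = 149.2087 kPa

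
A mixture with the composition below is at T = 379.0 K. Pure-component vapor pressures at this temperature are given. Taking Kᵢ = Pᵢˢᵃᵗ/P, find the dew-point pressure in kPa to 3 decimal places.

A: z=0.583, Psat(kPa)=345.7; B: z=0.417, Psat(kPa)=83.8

Pdew = 150.092 kPa

At the dew point ψ → 1, so Σzᵢ/Kᵢ = 1 with Kᵢ = Pᵢˢᵃᵗ/P ⇒ 1/P = Σzᵢ/Pᵢˢᵃᵗ.
1/P = 0.583/345.7 + 0.417/83.8 = 0.006663 ⇒ P = 150.092 kPa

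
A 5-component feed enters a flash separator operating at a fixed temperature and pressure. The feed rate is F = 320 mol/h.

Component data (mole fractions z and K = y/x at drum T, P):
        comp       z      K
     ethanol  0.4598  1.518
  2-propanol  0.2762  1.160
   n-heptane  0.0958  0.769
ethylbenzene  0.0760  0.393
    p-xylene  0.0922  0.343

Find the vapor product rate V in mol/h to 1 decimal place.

Rachford–Rice: g(ψ) = Σ zᵢ(Kᵢ−1)/(1+ψ(Kᵢ−1)) = 0.
Feasibility: ΣzᵢKᵢ = 1.1535, Σzᵢ/Kᵢ = 1.1278 — both > 1, two phases present.
Newton iteration, ψ⁰ = 0.3:
  ψ = 0.3000: g = 0.09268, g' = -0.2084 → ψ = 0.7448
  ψ = 0.7448: g = -0.01820, g' = -0.3233 → ψ = 0.6885
  ψ = 0.6885: g = -0.00082, g' = -0.2954 → ψ = 0.6858
Converged at ψ = 0.6858.
Then V = ψ·F = 0.6858·320 = 219.4 mol/h and L = F − V = 100.6 mol/h.

V = 219.4 mol/h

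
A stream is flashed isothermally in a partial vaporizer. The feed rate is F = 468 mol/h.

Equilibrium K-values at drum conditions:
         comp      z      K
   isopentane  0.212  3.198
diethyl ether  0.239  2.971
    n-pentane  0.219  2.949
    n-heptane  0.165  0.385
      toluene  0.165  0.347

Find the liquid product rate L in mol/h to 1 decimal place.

L = 50.0 mol/h

Newton–Raphson from ψ = 0.44:
  ψ = 0.440: g = 0.4286, g' = -1.028 → ψ = 0.857
  ψ = 0.857: g = 0.0374, g' = -1.010 → ψ = 0.894
  ψ = 0.894: g = -0.0009, g' = -1.063 → ψ = 0.893
Converged at ψ = 0.893.
Then V = ψ·F = 0.8931·468 = 418.0 mol/h and L = F − V = 50.0 mol/h.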